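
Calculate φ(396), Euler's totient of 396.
120

396 = 2^2 × 3^2 × 11
φ(n) = n × ∏(1 - 1/p) for each prime p dividing n
φ(396) = 396 × (1 - 1/2) × (1 - 1/3) × (1 - 1/11) = 120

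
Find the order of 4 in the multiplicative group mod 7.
3

7 is prime, so ord(4) divides φ(7) = 6.
Divisors of 6: 1, 2, 3, 6.
Repeated squaring: 4^1 ≡ 4, 4^2 ≡ 2, 4^4 ≡ 4 (mod 7).
Test 4^d mod 7 for each divisor d in increasing order:
4^1 ≡ 4
4^2 ≡ 2
4^3 = 4^2·4^1 ≡ 1  ← first divisor giving 1
The order is 3.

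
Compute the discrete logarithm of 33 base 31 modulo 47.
9

Baby-step giant-step with step n = ⌈√47⌉ = 7.
Baby steps 31^j mod 47 (j:value) for j=0..6: 0:1, 1:31, 2:21, 3:40, 4:18, 5:41, 6:2.
Giant-step multiplier: 31^(-7) ≡ 31^(46-7) = 31^39 ≡ 22 (mod 47).
Giant steps γ_i = 33·22^i mod 47: γ_0=33, γ_1=21 (in table at j=2).
x = i·n + j = 1·7 + 2 = 9.
Check: 31^9 ≡ 33 (mod 47).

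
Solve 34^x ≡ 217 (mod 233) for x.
172

Baby-step giant-step with step n = ⌈√233⌉ = 16.
Baby steps 34^j mod 233 (j:value) for j=0..15: 0:1, 1:34, 2:224, 3:160, 4:81, 5:191, 6:203, 7:145, 8:37, 9:93, 10:133, 11:95, 12:201, 13:77, 14:55, 15:6.
Giant-step multiplier: 34^(-16) ≡ 34^(232-16) = 34^216 ≡ 8 (mod 233).
Giant steps γ_i = 217·8^i mod 233: γ_0=217, γ_1=105, γ_2=141, γ_3=196, γ_4=170, γ_5=195, γ_6=162, γ_7=131, γ_8=116, γ_9=229, γ_10=201 (in table at j=12).
x = i·n + j = 10·16 + 12 = 172.
Check: 34^172 ≡ 217 (mod 233).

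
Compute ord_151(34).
75

151 is prime, so ord(34) divides φ(151) = 150.
Divisors of 150: 1, 2, 3, 5, 6, 10, 15, 25, 30, 50, 75, 150.
Repeated squaring: 34^1 ≡ 34, 34^2 ≡ 99, 34^4 ≡ 137, 34^8 ≡ 45, 34^16 ≡ 62, 34^32 ≡ 69, 34^64 ≡ 80, 34^128 ≡ 58 (mod 151).
Test 34^d mod 151 for each divisor d in increasing order:
34^1 ≡ 34
34^2 ≡ 99
34^3 = 34^2·34^1 ≡ 44
34^5 = 34^4·34^1 ≡ 128
34^6 = 34^4·34^2 ≡ 124
34^10 = 34^8·34^2 ≡ 76
34^15 = 34^8·34^4·34^2·34^1 ≡ 64
34^25 = 34^16·34^8·34^1 ≡ 32
34^30 = 34^16·34^8·34^4·34^2 ≡ 19
34^50 = 34^32·34^16·34^2 ≡ 118
34^75 = 34^64·34^8·34^2·34^1 ≡ 1  ← first divisor giving 1
The order is 75.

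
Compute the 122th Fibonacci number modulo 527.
156

Matrix identity: Q^n = [[F_(n+1), F_n], [F_n, F_(n-1)]] with Q = [[1,1],[1,0]].
n = 122 = 1111010₂. Square-and-multiply, entries mod 527:
Q^1 = [[1,1],[1,0]]
Q^3 = (Q^1)²·Q = [[3,2],[2,1]]
Q^7 = (Q^3)²·Q = [[21,13],[13,8]]
Q^15 = (Q^7)²·Q = [[460,83],[83,377]]
Q^30 = (Q^15)² = [[311,434],[434,404]]
Q^61 = (Q^30)²·Q = [[404,497],[497,434]]
Q^122 = (Q^61)² = [[219,156],[156,63]]
F_122 mod 527 = Q^122[0][1] = 156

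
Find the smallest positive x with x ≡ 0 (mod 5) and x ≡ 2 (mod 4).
10

Using Chinese Remainder Theorem:
M = 5 × 4 = 20
M1 = 4, M2 = 5
y1 = 4^(-1) mod 5 = 4
y2 = 5^(-1) mod 4 = 1
x = (0×4×4 + 2×5×1) mod 20 = 10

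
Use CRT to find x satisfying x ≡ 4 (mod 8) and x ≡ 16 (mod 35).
156

Using Chinese Remainder Theorem:
M = 8 × 35 = 280
M1 = 35, M2 = 8
y1 = 35^(-1) mod 8 = 3
y2 = 8^(-1) mod 35 = 22
x = (4×35×3 + 16×8×22) mod 280 = 156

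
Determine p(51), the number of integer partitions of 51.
239943

p(n) counts ways to write n as a sum of positive integers (order ignored).
Euler's pentagonal recurrence: p(k) = p(k-1) + p(k-2) - p(k-5) - p(k-7) + p(k-12) + p(k-15) - ... (offsets j(3j∓1)/2, signs ++--, p(0)=1, p(<0)=0).
DP table for k = 0..50: p(0)=1, p(1)=1, p(2)=2, p(3)=3, p(4)=5, p(5)=7, p(6)=11, p(7)=15, p(8)=22, p(9)=30, p(10)=42, p(11)=56, p(12)=77, p(13)=101, p(14)=135, p(15)=176, p(16)=231, p(17)=297, p(18)=385, p(19)=490, p(20)=627, p(21)=792, p(22)=1002, p(23)=1255, p(24)=1575, p(25)=1958, p(26)=2436, p(27)=3010, p(28)=3718, p(29)=4565, p(30)=5604, p(31)=6842, p(32)=8349, p(33)=10143, p(34)=12310, p(35)=14883, p(36)=17977, p(37)=21637, p(38)=26015, p(39)=31185, p(40)=37338, p(41)=44583, p(42)=53174, p(43)=63261, p(44)=75175, p(45)=89134, p(46)=105558, p(47)=124754, p(48)=147273, p(49)=173525, p(50)=204226.
Final step: p(51) = p(50) + p(49) - p(46) - p(44) + p(39) + p(36) - p(29) - p(25) + p(16) + p(11) - p(0)
= 204226 + 173525 - 105558 - 75175 + 31185 + 17977 - 4565 - 1958 + 231 + 56 - 1
= 239943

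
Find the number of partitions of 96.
118114304

p(n) counts ways to write n as a sum of positive integers (order ignored).
Euler's pentagonal recurrence: p(k) = p(k-1) + p(k-2) - p(k-5) - p(k-7) + p(k-12) + p(k-15) - ... (offsets j(3j∓1)/2, signs ++--, p(0)=1, p(<0)=0).
DP table for k = 0..95: p(0)=1, p(1)=1, p(2)=2, p(3)=3, p(4)=5, p(5)=7, p(6)=11, p(7)=15, p(8)=22, p(9)=30, p(10)=42, p(11)=56, p(12)=77, p(13)=101, p(14)=135, p(15)=176, p(16)=231, p(17)=297, p(18)=385, p(19)=490, p(20)=627, p(21)=792, p(22)=1002, p(23)=1255, p(24)=1575, p(25)=1958, p(26)=2436, p(27)=3010, p(28)=3718, p(29)=4565, p(30)=5604, p(31)=6842, p(32)=8349, p(33)=10143, p(34)=12310, p(35)=14883, p(36)=17977, p(37)=21637, p(38)=26015, p(39)=31185, p(40)=37338, p(41)=44583, p(42)=53174, p(43)=63261, p(44)=75175, p(45)=89134, p(46)=105558, p(47)=124754, p(48)=147273, p(49)=173525, p(50)=204226, p(51)=239943, p(52)=281589, p(53)=329931, p(54)=386155, p(55)=451276, p(56)=526823, p(57)=614154, p(58)=715220, p(59)=831820, p(60)=966467, p(61)=1121505, p(62)=1300156, p(63)=1505499, p(64)=1741630, p(65)=2012558, p(66)=2323520, p(67)=2679689, p(68)=3087735, p(69)=3554345, p(70)=4087968, p(71)=4697205, p(72)=5392783, p(73)=6185689, p(74)=7089500, p(75)=8118264, p(76)=9289091, p(77)=10619863, p(78)=12132164, p(79)=13848650, p(80)=15796476, p(81)=18004327, p(82)=20506255, p(83)=23338469, p(84)=26543660, p(85)=30167357, p(86)=34262962, p(87)=38887673, p(88)=44108109, p(89)=49995925, p(90)=56634173, p(91)=64112359, p(92)=72533807, p(93)=82010177, p(94)=92669720, p(95)=104651419.
Final step: p(96) = p(95) + p(94) - p(91) - p(89) + p(84) + p(81) - p(74) - p(70) + p(61) + p(56) - p(45) - p(39) + p(26) + p(19) - p(4)
= 104651419 + 92669720 - 64112359 - 49995925 + 26543660 + 18004327 - 7089500 - 4087968 + 1121505 + 526823 - 89134 - 31185 + 2436 + 490 - 5
= 118114304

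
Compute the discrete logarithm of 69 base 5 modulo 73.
52

Baby-step giant-step with step n = ⌈√73⌉ = 9.
Baby steps 5^j mod 73 (j:value) for j=0..8: 0:1, 1:5, 2:25, 3:52, 4:41, 5:59, 6:3, 7:15, 8:2.
Giant-step multiplier: 5^(-9) ≡ 5^(72-9) = 5^63 ≡ 22 (mod 73).
Giant steps γ_i = 69·22^i mod 73: γ_0=69, γ_1=58, γ_2=35, γ_3=40, γ_4=4, γ_5=15 (in table at j=7).
x = i·n + j = 5·9 + 7 = 52.
Check: 5^52 ≡ 69 (mod 73).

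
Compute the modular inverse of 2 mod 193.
97

gcd(2, 193) = 1, so the inverse exists.
Extended Euclidean algorithm on (193, 2):
193 = 96 × 2 + 1  ⟹  1 = (1)·193 + (-96)·2
So (-96)·2 ≡ 1 (mod 193), i.e. 2^(-1) ≡ -96 ≡ 97 (mod 193).
Check: 2 × 97 = 194 ≡ 1 (mod 193)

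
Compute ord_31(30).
2

31 is prime, so ord(30) divides φ(31) = 30.
Divisors of 30: 1, 2, 3, 5, 6, 10, 15, 30.
Repeated squaring: 30^1 ≡ 30, 30^2 ≡ 1, 30^4 ≡ 1, 30^8 ≡ 1, 30^16 ≡ 1 (mod 31).
Test 30^d mod 31 for each divisor d in increasing order:
30^1 ≡ 30
30^2 ≡ 1  ← first divisor giving 1
The order is 2.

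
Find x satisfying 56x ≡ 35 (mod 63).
x ≡ 4 (mod 9)

gcd(56, 63) = 7, which divides 35, so solutions exist.
Divide through by 7: 8x ≡ 5 (mod 9).
Find 8^(-1) mod 9 by the extended Euclidean algorithm:
9 = 1 × 8 + 1  ⟹  1 = (1)·9 + (-1)·8
So (-1)·8 ≡ 1 (mod 9), i.e. 8^(-1) ≡ -1 ≡ 8 (mod 9).
x ≡ 8 × 5 = 40 ≡ 4 (mod 9).
Check: 56 × 4 = 224 ≡ 35 (mod 63).
x ≡ 4 (mod 9), giving 7 solutions mod 63.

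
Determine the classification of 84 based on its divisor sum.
abundant

Proper divisors of 84: sum = 1 + 2 + 3 + 4 + 6 + 7 + 12 + 14 + 21 + 28 + 42 = 140
Since 140 > 84, 84 is abundant.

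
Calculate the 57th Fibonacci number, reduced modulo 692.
66

Matrix identity: Q^n = [[F_(n+1), F_n], [F_n, F_(n-1)]] with Q = [[1,1],[1,0]].
n = 57 = 111001₂. Square-and-multiply, entries mod 692:
Q^1 = [[1,1],[1,0]]
Q^3 = (Q^1)²·Q = [[3,2],[2,1]]
Q^7 = (Q^3)²·Q = [[21,13],[13,8]]
Q^14 = (Q^7)² = [[610,377],[377,233]]
Q^28 = (Q^14)² = [[73,183],[183,582]]
Q^57 = (Q^28)²·Q = [[215,66],[66,149]]
F_57 mod 692 = Q^57[0][1] = 66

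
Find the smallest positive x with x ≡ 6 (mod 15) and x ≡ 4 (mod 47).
51

Using Chinese Remainder Theorem:
M = 15 × 47 = 705
M1 = 47, M2 = 15
y1 = 47^(-1) mod 15 = 8
y2 = 15^(-1) mod 47 = 22
x = (6×47×8 + 4×15×22) mod 705 = 51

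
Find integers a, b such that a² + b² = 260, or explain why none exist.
2² + 16² (a=2, b=16)

Factorization: 260 = 2^2 × 5 × 13
By Fermat: n is sum of two squares iff every prime p ≡ 3 (mod 4) appears to even power.
All primes ≡ 3 (mod 4) appear to even power.
Search a = 0, 1, 2, … for 260 - a² a perfect square: first hit at a = 2: 260 - 4 = 256 = 16².
260 = 2² + 16² = 4 + 256 ✓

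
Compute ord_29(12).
4

29 is prime, so ord(12) divides φ(29) = 28.
Divisors of 28: 1, 2, 4, 7, 14, 28.
Repeated squaring: 12^1 ≡ 12, 12^2 ≡ 28, 12^4 ≡ 1, 12^8 ≡ 1, 12^16 ≡ 1 (mod 29).
Test 12^d mod 29 for each divisor d in increasing order:
12^1 ≡ 12
12^2 ≡ 28
12^4 ≡ 1  ← first divisor giving 1
The order is 4.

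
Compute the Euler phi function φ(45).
24

45 = 3^2 × 5
φ(n) = n × ∏(1 - 1/p) for each prime p dividing n
φ(45) = 45 × (1 - 1/3) × (1 - 1/5) = 24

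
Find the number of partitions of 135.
9035836076

p(n) counts ways to write n as a sum of positive integers (order ignored).
Euler's pentagonal recurrence: p(k) = p(k-1) + p(k-2) - p(k-5) - p(k-7) + p(k-12) + p(k-15) - ... (offsets j(3j∓1)/2, signs ++--, p(0)=1, p(<0)=0).
DP table for k = 0..134: p(0)=1, p(1)=1, p(2)=2, p(3)=3, p(4)=5, p(5)=7, p(6)=11, p(7)=15, p(8)=22, p(9)=30, p(10)=42, p(11)=56, p(12)=77, p(13)=101, p(14)=135, p(15)=176, p(16)=231, p(17)=297, p(18)=385, p(19)=490, p(20)=627, p(21)=792, p(22)=1002, p(23)=1255, p(24)=1575, p(25)=1958, p(26)=2436, p(27)=3010, p(28)=3718, p(29)=4565, p(30)=5604, p(31)=6842, p(32)=8349, p(33)=10143, p(34)=12310, p(35)=14883, p(36)=17977, p(37)=21637, p(38)=26015, p(39)=31185, p(40)=37338, p(41)=44583, p(42)=53174, p(43)=63261, p(44)=75175, p(45)=89134, p(46)=105558, p(47)=124754, p(48)=147273, p(49)=173525, p(50)=204226, p(51)=239943, p(52)=281589, p(53)=329931, p(54)=386155, p(55)=451276, p(56)=526823, p(57)=614154, p(58)=715220, p(59)=831820, p(60)=966467, p(61)=1121505, p(62)=1300156, p(63)=1505499, p(64)=1741630, p(65)=2012558, p(66)=2323520, p(67)=2679689, p(68)=3087735, p(69)=3554345, p(70)=4087968, p(71)=4697205, p(72)=5392783, p(73)=6185689, p(74)=7089500, p(75)=8118264, p(76)=9289091, p(77)=10619863, p(78)=12132164, p(79)=13848650, p(80)=15796476, p(81)=18004327, p(82)=20506255, p(83)=23338469, p(84)=26543660, p(85)=30167357, p(86)=34262962, p(87)=38887673, p(88)=44108109, p(89)=49995925, p(90)=56634173, p(91)=64112359, p(92)=72533807, p(93)=82010177, p(94)=92669720, p(95)=104651419, p(96)=118114304, p(97)=133230930, p(98)=150198136, p(99)=169229875, p(100)=190569292, p(101)=214481126, p(102)=241265379, p(103)=271248950, p(104)=304801365, p(105)=342325709, p(106)=384276336, p(107)=431149389, p(108)=483502844, p(109)=541946240, p(110)=607163746, p(111)=679903203, p(112)=761002156, p(113)=851376628, p(114)=952050665, p(115)=1064144451, p(116)=1188908248, p(117)=1327710076, p(118)=1482074143, p(119)=1653668665, p(120)=1844349560, p(121)=2056148051, p(122)=2291320912, p(123)=2552338241, p(124)=2841940500, p(125)=3163127352, p(126)=3519222692, p(127)=3913864295, p(128)=4351078600, p(129)=4835271870, p(130)=5371315400, p(131)=5964539504, p(132)=6620830889, p(133)=7346629512, p(134)=8149040695.
Final step: p(135) = p(134) + p(133) - p(130) - p(128) + p(123) + p(120) - p(113) - p(109) + p(100) + p(95) - p(84) - p(78) + p(65) + p(58) - p(43) - p(35) + p(18) + p(9)
= 8149040695 + 7346629512 - 5371315400 - 4351078600 + 2552338241 + 1844349560 - 851376628 - 541946240 + 190569292 + 104651419 - 26543660 - 12132164 + 2012558 + 715220 - 63261 - 14883 + 385 + 30
= 9035836076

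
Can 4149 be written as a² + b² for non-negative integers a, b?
30² + 57² (a=30, b=57)

Factorization: 4149 = 3^2 × 461
By Fermat: n is sum of two squares iff every prime p ≡ 3 (mod 4) appears to even power.
All primes ≡ 3 (mod 4) appear to even power.
Search a = 0, 1, 2, … for 4149 - a² a perfect square: first hit at a = 30: 4149 - 900 = 3249 = 57².
4149 = 30² + 57² = 900 + 3249 ✓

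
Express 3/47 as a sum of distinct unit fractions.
1/16 + 1/752

Greedy algorithm:
3/47: ceiling(47/3) = 16, use 1/16
1/752: ceiling(752/1) = 752, use 1/752
Result: 3/47 = 1/16 + 1/752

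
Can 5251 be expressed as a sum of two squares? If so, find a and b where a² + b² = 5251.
Not possible

Factorization: 5251 = 59 × 89
By Fermat: n is sum of two squares iff every prime p ≡ 3 (mod 4) appears to even power.
Prime(s) ≡ 3 (mod 4) with odd exponent: [(59, 1)]
Therefore 5251 cannot be expressed as a² + b².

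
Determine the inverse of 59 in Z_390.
119

gcd(59, 390) = 1, so the inverse exists.
Extended Euclidean algorithm on (390, 59):
390 = 6 × 59 + 36  ⟹  36 = (1)·390 + (-6)·59
59 = 1 × 36 + 23  ⟹  23 = (-1)·390 + (7)·59
36 = 1 × 23 + 13  ⟹  13 = (2)·390 + (-13)·59
23 = 1 × 13 + 10  ⟹  10 = (-3)·390 + (20)·59
13 = 1 × 10 + 3  ⟹  3 = (5)·390 + (-33)·59
10 = 3 × 3 + 1  ⟹  1 = (-18)·390 + (119)·59
So (119)·59 ≡ 1 (mod 390), i.e. 59^(-1) ≡ 119 (mod 390).
Check: 59 × 119 = 7021 ≡ 1 (mod 390)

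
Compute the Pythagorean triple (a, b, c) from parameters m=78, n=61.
(2363, 9516, 9805)

Euclid's formula: a = m² - n², b = 2mn, c = m² + n²
m = 78, n = 61
a = 78² - 61² = 6084 - 3721 = 2363
b = 2 × 78 × 61 = 9516
c = 78² + 61² = 6084 + 3721 = 9805
Verification: 2363² + 9516² = 5583769 + 90554256 = 96138025 = 9805² ✓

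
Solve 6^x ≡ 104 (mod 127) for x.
94

Baby-step giant-step with step n = ⌈√127⌉ = 12.
Baby steps 6^j mod 127 (j:value) for j=0..11: 0:1, 1:6, 2:36, 3:89, 4:26, 5:29, 6:47, 7:28, 8:41, 9:119, 10:79, 11:93.
Giant-step multiplier: 6^(-12) ≡ 6^(126-12) = 6^114 ≡ 94 (mod 127).
Giant steps γ_i = 104·94^i mod 127: γ_0=104, γ_1=124, γ_2=99, γ_3=35, γ_4=115, γ_5=15, γ_6=13, γ_7=79 (in table at j=10).
x = i·n + j = 7·12 + 10 = 94.
Check: 6^94 ≡ 104 (mod 127).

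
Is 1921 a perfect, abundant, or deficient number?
deficient

Proper divisors of 1921: sum = 1 + 17 + 113 = 131
Since 131 < 1921, 1921 is deficient.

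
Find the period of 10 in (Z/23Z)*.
22

23 is prime, so ord(10) divides φ(23) = 22.
Divisors of 22: 1, 2, 11, 22.
Repeated squaring: 10^1 ≡ 10, 10^2 ≡ 8, 10^4 ≡ 18, 10^8 ≡ 2, 10^16 ≡ 4 (mod 23).
Test 10^d mod 23 for each divisor d in increasing order:
10^1 ≡ 10
10^2 ≡ 8
10^11 = 10^8·10^2·10^1 ≡ 22
10^22 = 10^16·10^4·10^2 ≡ 1  ← first divisor giving 1
The order is 22.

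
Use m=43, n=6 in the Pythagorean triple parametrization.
(1813, 516, 1885)

Euclid's formula: a = m² - n², b = 2mn, c = m² + n²
m = 43, n = 6
a = 43² - 6² = 1849 - 36 = 1813
b = 2 × 43 × 6 = 516
c = 43² + 6² = 1849 + 36 = 1885
Verification: 1813² + 516² = 3286969 + 266256 = 3553225 = 1885² ✓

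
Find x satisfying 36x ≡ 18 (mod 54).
x ≡ 2 (mod 3)

gcd(36, 54) = 18, which divides 18, so solutions exist.
Divide through by 18: 2x ≡ 1 (mod 3).
Find 2^(-1) mod 3 by the extended Euclidean algorithm:
3 = 1 × 2 + 1  ⟹  1 = (1)·3 + (-1)·2
So (-1)·2 ≡ 1 (mod 3), i.e. 2^(-1) ≡ -1 ≡ 2 (mod 3).
x ≡ 2 × 1 = 2 ≡ 2 (mod 3).
Check: 36 × 2 = 72 ≡ 18 (mod 54).
x ≡ 2 (mod 3), giving 18 solutions mod 54.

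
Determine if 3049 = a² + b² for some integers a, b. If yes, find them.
32² + 45² (a=32, b=45)

Factorization: 3049 = 3049
By Fermat: n is sum of two squares iff every prime p ≡ 3 (mod 4) appears to even power.
All primes ≡ 3 (mod 4) appear to even power.
Search a = 0, 1, 2, … for 3049 - a² a perfect square: first hit at a = 32: 3049 - 1024 = 2025 = 45².
3049 = 32² + 45² = 1024 + 2025 ✓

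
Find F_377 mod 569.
240

Matrix identity: Q^n = [[F_(n+1), F_n], [F_n, F_(n-1)]] with Q = [[1,1],[1,0]].
n = 377 = 101111001₂. Square-and-multiply, entries mod 569:
Q^1 = [[1,1],[1,0]]
Q^2 = (Q^1)² = [[2,1],[1,1]]
Q^5 = (Q^2)²·Q = [[8,5],[5,3]]
Q^11 = (Q^5)²·Q = [[144,89],[89,55]]
Q^23 = (Q^11)²·Q = [[279,207],[207,72]]
Q^47 = (Q^23)²·Q = [[456,62],[62,394]]
Q^94 = (Q^47)² = [[112,352],[352,329]]
Q^188 = (Q^94)² = [[457,464],[464,562]]
Q^377 = (Q^188)²·Q = [[217,240],[240,546]]
F_377 mod 569 = Q^377[0][1] = 240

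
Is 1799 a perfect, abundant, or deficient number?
deficient

Proper divisors of 1799: sum = 1 + 7 + 257 = 265
Since 265 < 1799, 1799 is deficient.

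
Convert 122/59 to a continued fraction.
[2; 14, 1, 3]

Euclidean algorithm steps:
122 = 2 × 59 + 4
59 = 14 × 4 + 3
4 = 1 × 3 + 1
3 = 3 × 1 + 0
Continued fraction: [2; 14, 1, 3]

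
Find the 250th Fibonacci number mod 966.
55

Matrix identity: Q^n = [[F_(n+1), F_n], [F_n, F_(n-1)]] with Q = [[1,1],[1,0]].
n = 250 = 11111010₂. Square-and-multiply, entries mod 966:
Q^1 = [[1,1],[1,0]]
Q^3 = (Q^1)²·Q = [[3,2],[2,1]]
Q^7 = (Q^3)²·Q = [[21,13],[13,8]]
Q^15 = (Q^7)²·Q = [[21,610],[610,377]]
Q^31 = (Q^15)²·Q = [[945,631],[631,314]]
Q^62 = (Q^31)² = [[610,377],[377,233]]
Q^125 = (Q^62)²·Q = [[314,317],[317,963]]
Q^250 = (Q^125)² = [[89,55],[55,34]]
F_250 mod 966 = Q^250[0][1] = 55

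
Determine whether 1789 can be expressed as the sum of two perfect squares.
5² + 42² (a=5, b=42)

Factorization: 1789 = 1789
By Fermat: n is sum of two squares iff every prime p ≡ 3 (mod 4) appears to even power.
All primes ≡ 3 (mod 4) appear to even power.
Search a = 0, 1, 2, … for 1789 - a² a perfect square: first hit at a = 5: 1789 - 25 = 1764 = 42².
1789 = 5² + 42² = 25 + 1764 ✓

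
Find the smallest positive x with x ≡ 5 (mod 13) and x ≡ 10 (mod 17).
44

Using Chinese Remainder Theorem:
M = 13 × 17 = 221
M1 = 17, M2 = 13
y1 = 17^(-1) mod 13 = 10
y2 = 13^(-1) mod 17 = 4
x = (5×17×10 + 10×13×4) mod 221 = 44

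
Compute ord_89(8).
11

89 is prime, so ord(8) divides φ(89) = 88.
Divisors of 88: 1, 2, 4, 8, 11, 22, 44, 88.
Repeated squaring: 8^1 ≡ 8, 8^2 ≡ 64, 8^4 ≡ 2, 8^8 ≡ 4, 8^16 ≡ 16, 8^32 ≡ 78, 8^64 ≡ 32 (mod 89).
Test 8^d mod 89 for each divisor d in increasing order:
8^1 ≡ 8
8^2 ≡ 64
8^4 ≡ 2
8^8 ≡ 4
8^11 = 8^8·8^2·8^1 ≡ 1  ← first divisor giving 1
The order is 11.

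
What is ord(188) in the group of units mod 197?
49

197 is prime, so ord(188) divides φ(197) = 196.
Divisors of 196: 1, 2, 4, 7, 14, 28, 49, 98, 196.
Repeated squaring: 188^1 ≡ 188, 188^2 ≡ 81, 188^4 ≡ 60, 188^8 ≡ 54, 188^16 ≡ 158, 188^32 ≡ 142, 188^64 ≡ 70, 188^128 ≡ 172 (mod 197).
Test 188^d mod 197 for each divisor d in increasing order:
188^1 ≡ 188
188^2 ≡ 81
188^4 ≡ 60
188^7 = 188^4·188^2·188^1 ≡ 191
188^14 = 188^8·188^4·188^2 ≡ 36
188^28 = 188^16·188^8·188^4 ≡ 114
188^49 = 188^32·188^16·188^1 ≡ 1  ← first divisor giving 1
The order is 49.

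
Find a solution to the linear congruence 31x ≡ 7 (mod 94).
x ≡ 73 (mod 94)

gcd(31, 94) = 1, which divides 7, so solutions exist.
Find 31^(-1) mod 94 by the extended Euclidean algorithm:
94 = 3 × 31 + 1  ⟹  1 = (1)·94 + (-3)·31
So (-3)·31 ≡ 1 (mod 94), i.e. 31^(-1) ≡ -3 ≡ 91 (mod 94).
x ≡ 91 × 7 = 637 ≡ 73 (mod 94).
Check: 31 × 73 = 2263 ≡ 7 (mod 94).
Unique solution: x ≡ 73 (mod 94)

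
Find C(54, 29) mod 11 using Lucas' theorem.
5

Using Lucas' theorem:
Write n=54 and k=29 in base 11:
n in base 11: [4, 10]
k in base 11: [2, 7]
C(54,29) mod 11 = ∏ C(n_i, k_i) mod 11
Digit binomials (mod 11): C(4,2) = 6; C(10,7) = 120 ≡ 10
Product: 6 × 10 = 60 ≡ 5 (mod 11)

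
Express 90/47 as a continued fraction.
[1; 1, 10, 1, 3]

Euclidean algorithm steps:
90 = 1 × 47 + 43
47 = 1 × 43 + 4
43 = 10 × 4 + 3
4 = 1 × 3 + 1
3 = 3 × 1 + 0
Continued fraction: [1; 1, 10, 1, 3]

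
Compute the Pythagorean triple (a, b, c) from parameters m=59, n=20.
(3081, 2360, 3881)

Euclid's formula: a = m² - n², b = 2mn, c = m² + n²
m = 59, n = 20
a = 59² - 20² = 3481 - 400 = 3081
b = 2 × 59 × 20 = 2360
c = 59² + 20² = 3481 + 400 = 3881
Verification: 3081² + 2360² = 9492561 + 5569600 = 15062161 = 3881² ✓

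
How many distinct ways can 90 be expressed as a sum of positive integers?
56634173

p(n) counts ways to write n as a sum of positive integers (order ignored).
Euler's pentagonal recurrence: p(k) = p(k-1) + p(k-2) - p(k-5) - p(k-7) + p(k-12) + p(k-15) - ... (offsets j(3j∓1)/2, signs ++--, p(0)=1, p(<0)=0).
DP table for k = 0..89: p(0)=1, p(1)=1, p(2)=2, p(3)=3, p(4)=5, p(5)=7, p(6)=11, p(7)=15, p(8)=22, p(9)=30, p(10)=42, p(11)=56, p(12)=77, p(13)=101, p(14)=135, p(15)=176, p(16)=231, p(17)=297, p(18)=385, p(19)=490, p(20)=627, p(21)=792, p(22)=1002, p(23)=1255, p(24)=1575, p(25)=1958, p(26)=2436, p(27)=3010, p(28)=3718, p(29)=4565, p(30)=5604, p(31)=6842, p(32)=8349, p(33)=10143, p(34)=12310, p(35)=14883, p(36)=17977, p(37)=21637, p(38)=26015, p(39)=31185, p(40)=37338, p(41)=44583, p(42)=53174, p(43)=63261, p(44)=75175, p(45)=89134, p(46)=105558, p(47)=124754, p(48)=147273, p(49)=173525, p(50)=204226, p(51)=239943, p(52)=281589, p(53)=329931, p(54)=386155, p(55)=451276, p(56)=526823, p(57)=614154, p(58)=715220, p(59)=831820, p(60)=966467, p(61)=1121505, p(62)=1300156, p(63)=1505499, p(64)=1741630, p(65)=2012558, p(66)=2323520, p(67)=2679689, p(68)=3087735, p(69)=3554345, p(70)=4087968, p(71)=4697205, p(72)=5392783, p(73)=6185689, p(74)=7089500, p(75)=8118264, p(76)=9289091, p(77)=10619863, p(78)=12132164, p(79)=13848650, p(80)=15796476, p(81)=18004327, p(82)=20506255, p(83)=23338469, p(84)=26543660, p(85)=30167357, p(86)=34262962, p(87)=38887673, p(88)=44108109, p(89)=49995925.
Final step: p(90) = p(89) + p(88) - p(85) - p(83) + p(78) + p(75) - p(68) - p(64) + p(55) + p(50) - p(39) - p(33) + p(20) + p(13)
= 49995925 + 44108109 - 30167357 - 23338469 + 12132164 + 8118264 - 3087735 - 1741630 + 451276 + 204226 - 31185 - 10143 + 627 + 101
= 56634173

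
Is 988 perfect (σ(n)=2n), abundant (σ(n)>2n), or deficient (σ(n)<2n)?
deficient

Proper divisors of 988: sum = 1 + 2 + 4 + 13 + 19 + 26 + 38 + 52 + 76 + 247 + 494 = 972
Since 972 < 988, 988 is deficient.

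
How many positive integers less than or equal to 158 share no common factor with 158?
78

158 = 2 × 79
φ(n) = n × ∏(1 - 1/p) for each prime p dividing n
φ(158) = 158 × (1 - 1/2) × (1 - 1/79) = 78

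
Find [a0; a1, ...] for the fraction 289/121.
[2; 2, 1, 1, 2, 1, 6]

Euclidean algorithm steps:
289 = 2 × 121 + 47
121 = 2 × 47 + 27
47 = 1 × 27 + 20
27 = 1 × 20 + 7
20 = 2 × 7 + 6
7 = 1 × 6 + 1
6 = 6 × 1 + 0
Continued fraction: [2; 2, 1, 1, 2, 1, 6]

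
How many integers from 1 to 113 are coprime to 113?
112

113 = 113
φ(n) = n × ∏(1 - 1/p) for each prime p dividing n
φ(113) = 113 × (1 - 1/113) = 112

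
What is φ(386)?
192

386 = 2 × 193
φ(n) = n × ∏(1 - 1/p) for each prime p dividing n
φ(386) = 386 × (1 - 1/2) × (1 - 1/193) = 192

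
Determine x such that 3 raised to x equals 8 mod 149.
97

Baby-step giant-step with step n = ⌈√149⌉ = 13.
Baby steps 3^j mod 149 (j:value) for j=0..12: 0:1, 1:3, 2:9, 3:27, 4:81, 5:94, 6:133, 7:101, 8:5, 9:15, 10:45, 11:135, 12:107.
Giant-step multiplier: 3^(-13) ≡ 3^(148-13) = 3^135 ≡ 13 (mod 149).
Giant steps γ_i = 8·13^i mod 149: γ_0=8, γ_1=104, γ_2=11, γ_3=143, γ_4=71, γ_5=29, γ_6=79, γ_7=133 (in table at j=6).
x = i·n + j = 7·13 + 6 = 97.
Check: 3^97 ≡ 8 (mod 149).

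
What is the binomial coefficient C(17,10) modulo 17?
0

Using Lucas' theorem:
Write n=17 and k=10 in base 17:
n in base 17: [1, 0]
k in base 17: [0, 10]
C(17,10) mod 17 = ∏ C(n_i, k_i) mod 17
Digit binomials (mod 17): C(1,0) = 1; C(0,10) = 0 (k_i > n_i)
Product: 1 × 0 = 0 ≡ 0 (mod 17)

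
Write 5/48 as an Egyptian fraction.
1/10 + 1/240

Greedy algorithm:
5/48: ceiling(48/5) = 10, use 1/10
1/240: ceiling(240/1) = 240, use 1/240
Result: 5/48 = 1/10 + 1/240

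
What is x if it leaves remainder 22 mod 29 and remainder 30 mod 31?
805

Using Chinese Remainder Theorem:
M = 29 × 31 = 899
M1 = 31, M2 = 29
y1 = 31^(-1) mod 29 = 15
y2 = 29^(-1) mod 31 = 15
x = (22×31×15 + 30×29×15) mod 899 = 805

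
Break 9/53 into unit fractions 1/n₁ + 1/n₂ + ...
1/6 + 1/318

Greedy algorithm:
9/53: ceiling(53/9) = 6, use 1/6
1/318: ceiling(318/1) = 318, use 1/318
Result: 9/53 = 1/6 + 1/318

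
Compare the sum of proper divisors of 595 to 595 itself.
deficient

Proper divisors of 595: sum = 1 + 5 + 7 + 17 + 35 + 85 + 119 = 269
Since 269 < 595, 595 is deficient.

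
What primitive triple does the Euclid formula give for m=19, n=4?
(345, 152, 377)

Euclid's formula: a = m² - n², b = 2mn, c = m² + n²
m = 19, n = 4
a = 19² - 4² = 361 - 16 = 345
b = 2 × 19 × 4 = 152
c = 19² + 4² = 361 + 16 = 377
Verification: 345² + 152² = 119025 + 23104 = 142129 = 377² ✓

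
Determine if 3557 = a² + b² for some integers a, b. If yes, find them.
34² + 49² (a=34, b=49)

Factorization: 3557 = 3557
By Fermat: n is sum of two squares iff every prime p ≡ 3 (mod 4) appears to even power.
All primes ≡ 3 (mod 4) appear to even power.
Search a = 0, 1, 2, … for 3557 - a² a perfect square: first hit at a = 34: 3557 - 1156 = 2401 = 49².
3557 = 34² + 49² = 1156 + 2401 ✓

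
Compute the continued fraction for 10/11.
[0; 1, 10]

Euclidean algorithm steps:
10 = 0 × 11 + 10
11 = 1 × 10 + 1
10 = 10 × 1 + 0
Continued fraction: [0; 1, 10]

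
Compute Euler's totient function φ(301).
252

301 = 7 × 43
φ(n) = n × ∏(1 - 1/p) for each prime p dividing n
φ(301) = 301 × (1 - 1/7) × (1 - 1/43) = 252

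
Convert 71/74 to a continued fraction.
[0; 1, 23, 1, 2]

Euclidean algorithm steps:
71 = 0 × 74 + 71
74 = 1 × 71 + 3
71 = 23 × 3 + 2
3 = 1 × 2 + 1
2 = 2 × 1 + 0
Continued fraction: [0; 1, 23, 1, 2]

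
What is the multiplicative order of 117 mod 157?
78

157 is prime, so ord(117) divides φ(157) = 156.
Divisors of 156: 1, 2, 3, 4, 6, 12, 13, 26, 39, 52, 78, 156.
Repeated squaring: 117^1 ≡ 117, 117^2 ≡ 30, 117^4 ≡ 115, 117^8 ≡ 37, 117^16 ≡ 113, 117^32 ≡ 52, 117^64 ≡ 35, 117^128 ≡ 126 (mod 157).
Test 117^d mod 157 for each divisor d in increasing order:
117^1 ≡ 117
117^2 ≡ 30
117^3 = 117^2·117^1 ≡ 56
117^4 ≡ 115
117^6 = 117^4·117^2 ≡ 153
117^12 = 117^8·117^4 ≡ 16
117^13 = 117^8·117^4·117^1 ≡ 145
117^26 = 117^16·117^8·117^2 ≡ 144
117^39 = 117^32·117^4·117^2·117^1 ≡ 156
117^52 = 117^32·117^16·117^4 ≡ 12
117^78 = 117^64·117^8·117^4·117^2 ≡ 1  ← first divisor giving 1
The order is 78.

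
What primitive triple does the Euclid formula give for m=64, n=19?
(3735, 2432, 4457)

Euclid's formula: a = m² - n², b = 2mn, c = m² + n²
m = 64, n = 19
a = 64² - 19² = 4096 - 361 = 3735
b = 2 × 64 × 19 = 2432
c = 64² + 19² = 4096 + 361 = 4457
Verification: 3735² + 2432² = 13950225 + 5914624 = 19864849 = 4457² ✓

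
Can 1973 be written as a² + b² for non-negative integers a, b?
23² + 38² (a=23, b=38)

Factorization: 1973 = 1973
By Fermat: n is sum of two squares iff every prime p ≡ 3 (mod 4) appears to even power.
All primes ≡ 3 (mod 4) appear to even power.
Search a = 0, 1, 2, … for 1973 - a² a perfect square: first hit at a = 23: 1973 - 529 = 1444 = 38².
1973 = 23² + 38² = 529 + 1444 ✓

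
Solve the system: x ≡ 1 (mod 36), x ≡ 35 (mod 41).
937

Using Chinese Remainder Theorem:
M = 36 × 41 = 1476
M1 = 41, M2 = 36
y1 = 41^(-1) mod 36 = 29
y2 = 36^(-1) mod 41 = 8
x = (1×41×29 + 35×36×8) mod 1476 = 937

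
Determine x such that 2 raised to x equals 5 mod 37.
23

Baby-step giant-step with step n = ⌈√37⌉ = 7.
Baby steps 2^j mod 37 (j:value) for j=0..6: 0:1, 1:2, 2:4, 3:8, 4:16, 5:32, 6:27.
Giant-step multiplier: 2^(-7) ≡ 2^(36-7) = 2^29 ≡ 24 (mod 37).
Giant steps γ_i = 5·24^i mod 37: γ_0=5, γ_1=9, γ_2=31, γ_3=4 (in table at j=2).
x = i·n + j = 3·7 + 2 = 23.
Check: 2^23 ≡ 5 (mod 37).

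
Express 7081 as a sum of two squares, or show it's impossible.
5² + 84² (a=5, b=84)

Factorization: 7081 = 73 × 97
By Fermat: n is sum of two squares iff every prime p ≡ 3 (mod 4) appears to even power.
All primes ≡ 3 (mod 4) appear to even power.
Search a = 0, 1, 2, … for 7081 - a² a perfect square: first hit at a = 5: 7081 - 25 = 7056 = 84².
7081 = 5² + 84² = 25 + 7056 ✓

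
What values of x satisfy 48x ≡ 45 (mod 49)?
x ≡ 4 (mod 49)

gcd(48, 49) = 1, which divides 45, so solutions exist.
Find 48^(-1) mod 49 by the extended Euclidean algorithm:
49 = 1 × 48 + 1  ⟹  1 = (1)·49 + (-1)·48
So (-1)·48 ≡ 1 (mod 49), i.e. 48^(-1) ≡ -1 ≡ 48 (mod 49).
x ≡ 48 × 45 = 2160 ≡ 4 (mod 49).
Check: 48 × 4 = 192 ≡ 45 (mod 49).
Unique solution: x ≡ 4 (mod 49)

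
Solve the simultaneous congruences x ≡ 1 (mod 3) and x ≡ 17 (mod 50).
67

Using Chinese Remainder Theorem:
M = 3 × 50 = 150
M1 = 50, M2 = 3
y1 = 50^(-1) mod 3 = 2
y2 = 3^(-1) mod 50 = 17
x = (1×50×2 + 17×3×17) mod 150 = 67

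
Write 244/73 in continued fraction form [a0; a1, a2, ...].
[3; 2, 1, 11, 2]

Euclidean algorithm steps:
244 = 3 × 73 + 25
73 = 2 × 25 + 23
25 = 1 × 23 + 2
23 = 11 × 2 + 1
2 = 2 × 1 + 0
Continued fraction: [3; 2, 1, 11, 2]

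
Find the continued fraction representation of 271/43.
[6; 3, 3, 4]

Euclidean algorithm steps:
271 = 6 × 43 + 13
43 = 3 × 13 + 4
13 = 3 × 4 + 1
4 = 4 × 1 + 0
Continued fraction: [6; 3, 3, 4]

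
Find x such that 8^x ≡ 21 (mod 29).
15

Baby-step giant-step with step n = ⌈√29⌉ = 6.
Baby steps 8^j mod 29 (j:value) for j=0..5: 0:1, 1:8, 2:6, 3:19, 4:7, 5:27.
Giant-step multiplier: 8^(-6) ≡ 8^(28-6) = 8^22 ≡ 9 (mod 29).
Giant steps γ_i = 21·9^i mod 29: γ_0=21, γ_1=15, γ_2=19 (in table at j=3).
x = i·n + j = 2·6 + 3 = 15.
Check: 8^15 ≡ 21 (mod 29).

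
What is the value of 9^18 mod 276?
165

Repeated squaring. Binary of 18 = 10010.
9^1 ≡ 9 (mod 276); 9^2 ≡ 81 (mod 276); 9^4 ≡ 213 (mod 276); 9^8 ≡ 105 (mod 276); 9^16 ≡ 261 (mod 276)
9^18 = 9^2 × 9^16 ≡ 165 (mod 276)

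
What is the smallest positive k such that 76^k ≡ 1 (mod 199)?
66

199 is prime, so ord(76) divides φ(199) = 198.
Divisors of 198: 1, 2, 3, 6, 9, 11, 18, 22, 33, 66, 99, 198.
Repeated squaring: 76^1 ≡ 76, 76^2 ≡ 5, 76^4 ≡ 25, 76^8 ≡ 28, 76^16 ≡ 187, 76^32 ≡ 144, 76^64 ≡ 40, 76^128 ≡ 8 (mod 199).
Test 76^d mod 199 for each divisor d in increasing order:
76^1 ≡ 76
76^2 ≡ 5
76^3 = 76^2·76^1 ≡ 181
76^6 = 76^4·76^2 ≡ 125
76^9 = 76^8·76^1 ≡ 138
76^11 = 76^8·76^2·76^1 ≡ 93
76^18 = 76^16·76^2 ≡ 139
76^22 = 76^16·76^4·76^2 ≡ 92
76^33 = 76^32·76^1 ≡ 198
76^66 = 76^64·76^2 ≡ 1  ← first divisor giving 1
The order is 66.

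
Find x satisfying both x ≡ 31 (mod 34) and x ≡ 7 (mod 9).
133

Using Chinese Remainder Theorem:
M = 34 × 9 = 306
M1 = 9, M2 = 34
y1 = 9^(-1) mod 34 = 19
y2 = 34^(-1) mod 9 = 4
x = (31×9×19 + 7×34×4) mod 306 = 133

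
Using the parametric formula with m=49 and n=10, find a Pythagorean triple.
(2301, 980, 2501)

Euclid's formula: a = m² - n², b = 2mn, c = m² + n²
m = 49, n = 10
a = 49² - 10² = 2401 - 100 = 2301
b = 2 × 49 × 10 = 980
c = 49² + 10² = 2401 + 100 = 2501
Verification: 2301² + 980² = 5294601 + 960400 = 6255001 = 2501² ✓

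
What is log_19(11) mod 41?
27

Baby-step giant-step with step n = ⌈√41⌉ = 7.
Baby steps 19^j mod 41 (j:value) for j=0..6: 0:1, 1:19, 2:33, 3:12, 4:23, 5:27, 6:21.
Giant-step multiplier: 19^(-7) ≡ 19^(40-7) = 19^33 ≡ 26 (mod 41).
Giant steps γ_i = 11·26^i mod 41: γ_0=11, γ_1=40, γ_2=15, γ_3=21 (in table at j=6).
x = i·n + j = 3·7 + 6 = 27.
Check: 19^27 ≡ 11 (mod 41).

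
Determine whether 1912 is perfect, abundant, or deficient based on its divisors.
deficient

Proper divisors of 1912: sum = 1 + 2 + 4 + 8 + 239 + 478 + 956 = 1688
Since 1688 < 1912, 1912 is deficient.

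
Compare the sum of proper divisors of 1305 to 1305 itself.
deficient

Proper divisors of 1305: sum = 1 + 3 + 5 + 9 + 15 + 29 + 45 + 87 + 145 + 261 + 435 = 1035
Since 1035 < 1305, 1305 is deficient.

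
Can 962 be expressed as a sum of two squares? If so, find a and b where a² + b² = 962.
1² + 31² (a=1, b=31)

Factorization: 962 = 2 × 13 × 37
By Fermat: n is sum of two squares iff every prime p ≡ 3 (mod 4) appears to even power.
All primes ≡ 3 (mod 4) appear to even power.
Search a = 0, 1, 2, … for 962 - a² a perfect square: first hit at a = 1: 962 - 1 = 961 = 31².
962 = 1² + 31² = 1 + 961 ✓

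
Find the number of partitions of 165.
172389800255

p(n) counts ways to write n as a sum of positive integers (order ignored).
Euler's pentagonal recurrence: p(k) = p(k-1) + p(k-2) - p(k-5) - p(k-7) + p(k-12) + p(k-15) - ... (offsets j(3j∓1)/2, signs ++--, p(0)=1, p(<0)=0).
DP table for k = 0..164: p(0)=1, p(1)=1, p(2)=2, p(3)=3, p(4)=5, p(5)=7, p(6)=11, p(7)=15, p(8)=22, p(9)=30, p(10)=42, p(11)=56, p(12)=77, p(13)=101, p(14)=135, p(15)=176, p(16)=231, p(17)=297, p(18)=385, p(19)=490, p(20)=627, p(21)=792, p(22)=1002, p(23)=1255, p(24)=1575, p(25)=1958, p(26)=2436, p(27)=3010, p(28)=3718, p(29)=4565, p(30)=5604, p(31)=6842, p(32)=8349, p(33)=10143, p(34)=12310, p(35)=14883, p(36)=17977, p(37)=21637, p(38)=26015, p(39)=31185, p(40)=37338, p(41)=44583, p(42)=53174, p(43)=63261, p(44)=75175, p(45)=89134, p(46)=105558, p(47)=124754, p(48)=147273, p(49)=173525, p(50)=204226, p(51)=239943, p(52)=281589, p(53)=329931, p(54)=386155, p(55)=451276, p(56)=526823, p(57)=614154, p(58)=715220, p(59)=831820, p(60)=966467, p(61)=1121505, p(62)=1300156, p(63)=1505499, p(64)=1741630, p(65)=2012558, p(66)=2323520, p(67)=2679689, p(68)=3087735, p(69)=3554345, p(70)=4087968, p(71)=4697205, p(72)=5392783, p(73)=6185689, p(74)=7089500, p(75)=8118264, p(76)=9289091, p(77)=10619863, p(78)=12132164, p(79)=13848650, p(80)=15796476, p(81)=18004327, p(82)=20506255, p(83)=23338469, p(84)=26543660, p(85)=30167357, p(86)=34262962, p(87)=38887673, p(88)=44108109, p(89)=49995925, p(90)=56634173, p(91)=64112359, p(92)=72533807, p(93)=82010177, p(94)=92669720, p(95)=104651419, p(96)=118114304, p(97)=133230930, p(98)=150198136, p(99)=169229875, p(100)=190569292, p(101)=214481126, p(102)=241265379, p(103)=271248950, p(104)=304801365, p(105)=342325709, p(106)=384276336, p(107)=431149389, p(108)=483502844, p(109)=541946240, p(110)=607163746, p(111)=679903203, p(112)=761002156, p(113)=851376628, p(114)=952050665, p(115)=1064144451, p(116)=1188908248, p(117)=1327710076, p(118)=1482074143, p(119)=1653668665, p(120)=1844349560, p(121)=2056148051, p(122)=2291320912, p(123)=2552338241, p(124)=2841940500, p(125)=3163127352, p(126)=3519222692, p(127)=3913864295, p(128)=4351078600, p(129)=4835271870, p(130)=5371315400, p(131)=5964539504, p(132)=6620830889, p(133)=7346629512, p(134)=8149040695, p(135)=9035836076, p(136)=10015581680, p(137)=11097645016, p(138)=12292341831, p(139)=13610949895, p(140)=15065878135, p(141)=16670689208, p(142)=18440293320, p(143)=20390982757, p(144)=22540654445, p(145)=24908858009, p(146)=27517052599, p(147)=30388671978, p(148)=33549419497, p(149)=37027355200, p(150)=40853235313, p(151)=45060624582, p(152)=49686288421, p(153)=54770336324, p(154)=60356673280, p(155)=66493182097, p(156)=73232243759, p(157)=80630964769, p(158)=88751778802, p(159)=97662728555, p(160)=107438159466, p(161)=118159068427, p(162)=129913904637, p(163)=142798995930, p(164)=156919475295.
Final step: p(165) = p(164) + p(163) - p(160) - p(158) + p(153) + p(150) - p(143) - p(139) + p(130) + p(125) - p(114) - p(108) + p(95) + p(88) - p(73) - p(65) + p(48) + p(39) - p(20) - p(10)
= 156919475295 + 142798995930 - 107438159466 - 88751778802 + 54770336324 + 40853235313 - 20390982757 - 13610949895 + 5371315400 + 3163127352 - 952050665 - 483502844 + 104651419 + 44108109 - 6185689 - 2012558 + 147273 + 31185 - 627 - 42
= 172389800255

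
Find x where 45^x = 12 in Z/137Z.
25

Baby-step giant-step with step n = ⌈√137⌉ = 12.
Baby steps 45^j mod 137 (j:value) for j=0..11: 0:1, 1:45, 2:107, 3:20, 4:78, 5:85, 6:126, 7:53, 8:56, 9:54, 10:101, 11:24.
Giant-step multiplier: 45^(-12) ≡ 45^(136-12) = 45^124 ≡ 77 (mod 137).
Giant steps γ_i = 12·77^i mod 137: γ_0=12, γ_1=102, γ_2=45 (in table at j=1).
x = i·n + j = 2·12 + 1 = 25.
Check: 45^25 ≡ 12 (mod 137).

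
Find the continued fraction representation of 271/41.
[6; 1, 1, 1, 1, 3, 2]

Euclidean algorithm steps:
271 = 6 × 41 + 25
41 = 1 × 25 + 16
25 = 1 × 16 + 9
16 = 1 × 9 + 7
9 = 1 × 7 + 2
7 = 3 × 2 + 1
2 = 2 × 1 + 0
Continued fraction: [6; 1, 1, 1, 1, 3, 2]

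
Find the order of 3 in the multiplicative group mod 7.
6

7 is prime, so ord(3) divides φ(7) = 6.
Divisors of 6: 1, 2, 3, 6.
Repeated squaring: 3^1 ≡ 3, 3^2 ≡ 2, 3^4 ≡ 4 (mod 7).
Test 3^d mod 7 for each divisor d in increasing order:
3^1 ≡ 3
3^2 ≡ 2
3^3 = 3^2·3^1 ≡ 6
3^6 = 3^4·3^2 ≡ 1  ← first divisor giving 1
The order is 6.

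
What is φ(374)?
160

374 = 2 × 11 × 17
φ(n) = n × ∏(1 - 1/p) for each prime p dividing n
φ(374) = 374 × (1 - 1/2) × (1 - 1/11) × (1 - 1/17) = 160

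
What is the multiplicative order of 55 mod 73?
9

73 is prime, so ord(55) divides φ(73) = 72.
Divisors of 72: 1, 2, 3, 4, 6, 8, 9, 12, 18, 24, 36, 72.
Repeated squaring: 55^1 ≡ 55, 55^2 ≡ 32, 55^4 ≡ 2, 55^8 ≡ 4, 55^16 ≡ 16, 55^32 ≡ 37, 55^64 ≡ 55 (mod 73).
Test 55^d mod 73 for each divisor d in increasing order:
55^1 ≡ 55
55^2 ≡ 32
55^3 = 55^2·55^1 ≡ 8
55^4 ≡ 2
55^6 = 55^4·55^2 ≡ 64
55^8 ≡ 4
55^9 = 55^8·55^1 ≡ 1  ← first divisor giving 1
The order is 9.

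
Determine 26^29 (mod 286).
234

Repeated squaring. Binary of 29 = 11101.
26^1 ≡ 26 (mod 286); 26^2 ≡ 104 (mod 286); 26^4 ≡ 234 (mod 286); 26^8 ≡ 130 (mod 286); 26^16 ≡ 26 (mod 286)
26^29 = 26^1 × 26^4 × 26^8 × 26^16 ≡ 234 (mod 286)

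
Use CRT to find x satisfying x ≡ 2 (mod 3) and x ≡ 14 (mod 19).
14

Using Chinese Remainder Theorem:
M = 3 × 19 = 57
M1 = 19, M2 = 3
y1 = 19^(-1) mod 3 = 1
y2 = 3^(-1) mod 19 = 13
x = (2×19×1 + 14×3×13) mod 57 = 14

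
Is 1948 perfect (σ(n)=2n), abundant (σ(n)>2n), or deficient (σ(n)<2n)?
deficient

Proper divisors of 1948: sum = 1 + 2 + 4 + 487 + 974 = 1468
Since 1468 < 1948, 1948 is deficient.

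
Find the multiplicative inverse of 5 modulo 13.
8

gcd(5, 13) = 1, so the inverse exists.
Extended Euclidean algorithm on (13, 5):
13 = 2 × 5 + 3  ⟹  3 = (1)·13 + (-2)·5
5 = 1 × 3 + 2  ⟹  2 = (-1)·13 + (3)·5
3 = 1 × 2 + 1  ⟹  1 = (2)·13 + (-5)·5
So (-5)·5 ≡ 1 (mod 13), i.e. 5^(-1) ≡ -5 ≡ 8 (mod 13).
Check: 5 × 8 = 40 ≡ 1 (mod 13)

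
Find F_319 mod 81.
76

Matrix identity: Q^n = [[F_(n+1), F_n], [F_n, F_(n-1)]] with Q = [[1,1],[1,0]].
n = 319 = 100111111₂. Square-and-multiply, entries mod 81:
Q^1 = [[1,1],[1,0]]
Q^2 = (Q^1)² = [[2,1],[1,1]]
Q^4 = (Q^2)² = [[5,3],[3,2]]
Q^9 = (Q^4)²·Q = [[55,34],[34,21]]
Q^19 = (Q^9)²·Q = [[42,50],[50,73]]
Q^39 = (Q^19)²·Q = [[51,52],[52,80]]
Q^79 = (Q^39)²·Q = [[48,40],[40,8]]
Q^159 = (Q^79)²·Q = [[69,16],[16,53]]
Q^319 = (Q^159)²·Q = [[3,76],[76,8]]
F_319 mod 81 = Q^319[0][1] = 76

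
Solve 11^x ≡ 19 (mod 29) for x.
25

Baby-step giant-step with step n = ⌈√29⌉ = 6.
Baby steps 11^j mod 29 (j:value) for j=0..5: 0:1, 1:11, 2:5, 3:26, 4:25, 5:14.
Giant-step multiplier: 11^(-6) ≡ 11^(28-6) = 11^22 ≡ 13 (mod 29).
Giant steps γ_i = 19·13^i mod 29: γ_0=19, γ_1=15, γ_2=21, γ_3=12, γ_4=11 (in table at j=1).
x = i·n + j = 4·6 + 1 = 25.
Check: 11^25 ≡ 19 (mod 29).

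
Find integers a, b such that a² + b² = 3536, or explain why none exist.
20² + 56² (a=20, b=56)

Factorization: 3536 = 2^4 × 13 × 17
By Fermat: n is sum of two squares iff every prime p ≡ 3 (mod 4) appears to even power.
All primes ≡ 3 (mod 4) appear to even power.
Search a = 0, 1, 2, … for 3536 - a² a perfect square: first hit at a = 20: 3536 - 400 = 3136 = 56².
3536 = 20² + 56² = 400 + 3136 ✓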